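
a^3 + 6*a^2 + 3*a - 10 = (a - 1)*(a + 2)*(a + 5)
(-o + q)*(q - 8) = -o*q + 8*o + q^2 - 8*q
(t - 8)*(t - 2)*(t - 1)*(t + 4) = t^4 - 7*t^3 - 18*t^2 + 88*t - 64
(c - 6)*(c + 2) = c^2 - 4*c - 12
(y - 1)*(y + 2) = y^2 + y - 2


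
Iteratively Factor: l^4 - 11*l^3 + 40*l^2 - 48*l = (l - 3)*(l^3 - 8*l^2 + 16*l) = (l - 4)*(l - 3)*(l^2 - 4*l) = (l - 4)^2*(l - 3)*(l)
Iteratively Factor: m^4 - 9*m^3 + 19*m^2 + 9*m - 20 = (m - 4)*(m^3 - 5*m^2 - m + 5) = (m - 5)*(m - 4)*(m^2 - 1) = (m - 5)*(m - 4)*(m + 1)*(m - 1)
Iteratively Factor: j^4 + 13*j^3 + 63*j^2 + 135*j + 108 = (j + 3)*(j^3 + 10*j^2 + 33*j + 36) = (j + 3)^2*(j^2 + 7*j + 12) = (j + 3)^2*(j + 4)*(j + 3)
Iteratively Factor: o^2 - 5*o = (o)*(o - 5)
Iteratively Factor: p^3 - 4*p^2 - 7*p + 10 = (p - 1)*(p^2 - 3*p - 10) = (p - 5)*(p - 1)*(p + 2)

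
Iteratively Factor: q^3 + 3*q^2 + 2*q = (q + 2)*(q^2 + q) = (q + 1)*(q + 2)*(q)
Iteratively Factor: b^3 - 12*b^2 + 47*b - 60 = (b - 4)*(b^2 - 8*b + 15) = (b - 5)*(b - 4)*(b - 3)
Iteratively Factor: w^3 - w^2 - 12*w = (w + 3)*(w^2 - 4*w) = (w - 4)*(w + 3)*(w)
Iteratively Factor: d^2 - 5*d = (d - 5)*(d)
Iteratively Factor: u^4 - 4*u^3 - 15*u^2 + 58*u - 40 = (u - 2)*(u^3 - 2*u^2 - 19*u + 20) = (u - 5)*(u - 2)*(u^2 + 3*u - 4) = (u - 5)*(u - 2)*(u - 1)*(u + 4)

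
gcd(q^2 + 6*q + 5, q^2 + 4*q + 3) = q + 1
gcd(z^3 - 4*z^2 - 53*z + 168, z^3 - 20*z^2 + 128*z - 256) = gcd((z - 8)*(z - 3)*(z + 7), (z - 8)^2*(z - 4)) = z - 8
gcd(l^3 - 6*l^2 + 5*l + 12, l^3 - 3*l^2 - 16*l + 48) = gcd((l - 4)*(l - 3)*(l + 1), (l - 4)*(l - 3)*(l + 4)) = l^2 - 7*l + 12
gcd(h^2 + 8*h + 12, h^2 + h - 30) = h + 6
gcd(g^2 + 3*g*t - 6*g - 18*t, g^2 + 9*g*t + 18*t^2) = g + 3*t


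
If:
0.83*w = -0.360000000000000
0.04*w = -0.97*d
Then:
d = 0.02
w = -0.43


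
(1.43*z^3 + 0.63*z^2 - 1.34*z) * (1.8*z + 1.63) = 2.574*z^4 + 3.4649*z^3 - 1.3851*z^2 - 2.1842*z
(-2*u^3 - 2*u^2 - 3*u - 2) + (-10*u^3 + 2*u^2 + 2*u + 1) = -12*u^3 - u - 1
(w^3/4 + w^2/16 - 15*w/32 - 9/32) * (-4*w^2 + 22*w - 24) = -w^5 + 21*w^4/4 - 11*w^3/4 - 171*w^2/16 + 81*w/16 + 27/4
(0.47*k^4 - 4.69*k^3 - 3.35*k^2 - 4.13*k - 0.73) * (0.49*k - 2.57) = 0.2303*k^5 - 3.506*k^4 + 10.4118*k^3 + 6.5858*k^2 + 10.2564*k + 1.8761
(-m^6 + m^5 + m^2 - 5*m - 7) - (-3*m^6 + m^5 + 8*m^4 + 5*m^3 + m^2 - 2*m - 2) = 2*m^6 - 8*m^4 - 5*m^3 - 3*m - 5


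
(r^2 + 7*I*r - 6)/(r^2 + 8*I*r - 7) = (r + 6*I)/(r + 7*I)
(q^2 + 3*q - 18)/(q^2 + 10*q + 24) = (q - 3)/(q + 4)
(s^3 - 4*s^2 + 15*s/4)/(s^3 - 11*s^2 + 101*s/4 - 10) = s*(2*s - 3)/(2*s^2 - 17*s + 8)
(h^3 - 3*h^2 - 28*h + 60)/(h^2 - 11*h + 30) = (h^2 + 3*h - 10)/(h - 5)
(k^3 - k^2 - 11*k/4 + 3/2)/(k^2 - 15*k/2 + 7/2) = (k^2 - k/2 - 3)/(k - 7)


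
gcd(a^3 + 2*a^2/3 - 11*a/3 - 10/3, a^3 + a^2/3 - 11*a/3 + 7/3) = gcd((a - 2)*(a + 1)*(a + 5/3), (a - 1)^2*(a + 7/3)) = 1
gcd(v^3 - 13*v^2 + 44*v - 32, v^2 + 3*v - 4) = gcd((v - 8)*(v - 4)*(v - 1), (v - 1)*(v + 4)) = v - 1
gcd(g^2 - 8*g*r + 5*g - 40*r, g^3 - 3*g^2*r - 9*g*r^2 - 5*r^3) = 1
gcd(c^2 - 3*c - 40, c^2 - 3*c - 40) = c^2 - 3*c - 40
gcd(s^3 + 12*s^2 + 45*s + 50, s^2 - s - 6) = s + 2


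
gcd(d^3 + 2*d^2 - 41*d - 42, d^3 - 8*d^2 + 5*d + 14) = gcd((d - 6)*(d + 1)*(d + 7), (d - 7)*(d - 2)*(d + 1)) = d + 1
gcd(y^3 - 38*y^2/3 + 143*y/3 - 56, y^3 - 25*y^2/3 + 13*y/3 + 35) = y^2 - 10*y + 21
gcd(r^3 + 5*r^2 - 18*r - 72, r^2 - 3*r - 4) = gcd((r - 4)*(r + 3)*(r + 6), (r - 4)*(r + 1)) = r - 4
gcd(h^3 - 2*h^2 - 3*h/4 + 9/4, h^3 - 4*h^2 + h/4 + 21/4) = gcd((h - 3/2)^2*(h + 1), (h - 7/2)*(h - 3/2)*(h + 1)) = h^2 - h/2 - 3/2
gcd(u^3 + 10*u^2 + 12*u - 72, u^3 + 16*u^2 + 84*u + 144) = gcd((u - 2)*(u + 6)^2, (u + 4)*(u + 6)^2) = u^2 + 12*u + 36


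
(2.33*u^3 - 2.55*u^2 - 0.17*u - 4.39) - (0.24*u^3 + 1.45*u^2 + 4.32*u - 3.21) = 2.09*u^3 - 4.0*u^2 - 4.49*u - 1.18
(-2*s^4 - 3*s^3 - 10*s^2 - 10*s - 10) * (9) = -18*s^4 - 27*s^3 - 90*s^2 - 90*s - 90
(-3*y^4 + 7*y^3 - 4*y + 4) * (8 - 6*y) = 18*y^5 - 66*y^4 + 56*y^3 + 24*y^2 - 56*y + 32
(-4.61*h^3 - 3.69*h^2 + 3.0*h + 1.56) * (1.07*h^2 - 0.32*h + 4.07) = -4.9327*h^5 - 2.4731*h^4 - 14.3719*h^3 - 14.3091*h^2 + 11.7108*h + 6.3492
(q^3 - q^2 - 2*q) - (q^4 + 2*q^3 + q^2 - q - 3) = -q^4 - q^3 - 2*q^2 - q + 3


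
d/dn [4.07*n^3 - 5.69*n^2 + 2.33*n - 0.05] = 12.21*n^2 - 11.38*n + 2.33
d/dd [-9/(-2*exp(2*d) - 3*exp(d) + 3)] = (-36*exp(d) - 27)*exp(d)/(2*exp(2*d) + 3*exp(d) - 3)^2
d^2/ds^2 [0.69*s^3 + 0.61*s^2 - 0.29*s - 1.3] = 4.14*s + 1.22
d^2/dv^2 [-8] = 0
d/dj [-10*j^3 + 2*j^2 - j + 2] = -30*j^2 + 4*j - 1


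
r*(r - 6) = r^2 - 6*r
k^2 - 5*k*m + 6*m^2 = (k - 3*m)*(k - 2*m)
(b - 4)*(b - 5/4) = b^2 - 21*b/4 + 5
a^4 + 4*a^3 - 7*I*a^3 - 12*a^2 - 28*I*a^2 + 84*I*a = a*(a - 2)*(a + 6)*(a - 7*I)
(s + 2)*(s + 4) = s^2 + 6*s + 8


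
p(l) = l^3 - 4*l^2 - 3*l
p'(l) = 3*l^2 - 8*l - 3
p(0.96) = -5.68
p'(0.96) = -7.92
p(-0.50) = 0.38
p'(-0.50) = 1.75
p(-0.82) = -0.78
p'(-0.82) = 5.58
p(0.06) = -0.19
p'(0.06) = -3.47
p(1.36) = -8.96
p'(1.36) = -8.33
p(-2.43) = -30.68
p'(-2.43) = 34.15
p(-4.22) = -133.73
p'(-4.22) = 84.19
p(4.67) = 0.60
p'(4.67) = 25.07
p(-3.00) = -54.00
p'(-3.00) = 48.00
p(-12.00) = -2268.00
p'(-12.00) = 525.00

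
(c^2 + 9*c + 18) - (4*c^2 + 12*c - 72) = -3*c^2 - 3*c + 90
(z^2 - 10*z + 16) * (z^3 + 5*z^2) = z^5 - 5*z^4 - 34*z^3 + 80*z^2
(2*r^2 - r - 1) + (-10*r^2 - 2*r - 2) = -8*r^2 - 3*r - 3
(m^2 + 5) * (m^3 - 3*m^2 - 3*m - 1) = m^5 - 3*m^4 + 2*m^3 - 16*m^2 - 15*m - 5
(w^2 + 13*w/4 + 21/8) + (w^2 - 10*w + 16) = 2*w^2 - 27*w/4 + 149/8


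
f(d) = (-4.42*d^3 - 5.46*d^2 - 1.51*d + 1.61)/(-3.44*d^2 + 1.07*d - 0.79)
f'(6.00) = 1.27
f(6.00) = 9.80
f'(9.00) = 1.28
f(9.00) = 13.63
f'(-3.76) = 1.21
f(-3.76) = -3.09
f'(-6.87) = 1.27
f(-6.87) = -6.96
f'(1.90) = 1.35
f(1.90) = 4.59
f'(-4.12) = 1.22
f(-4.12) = -3.53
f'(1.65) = 1.43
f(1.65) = 4.24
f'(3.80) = 1.26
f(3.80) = 7.02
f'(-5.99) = 1.26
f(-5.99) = -5.85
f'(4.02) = 1.26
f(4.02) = 7.29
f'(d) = (6.88*d - 1.07)*(-4.42*d^3 - 5.46*d^2 - 1.51*d + 1.61)/(-3.44*d^2 + 1.07*d - 0.79)^2 + (-13.26*d^2 - 10.92*d - 1.51)/(-3.44*d^2 + 1.07*d - 0.79)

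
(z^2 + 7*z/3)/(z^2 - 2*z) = (z + 7/3)/(z - 2)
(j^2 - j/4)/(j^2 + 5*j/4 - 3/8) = 2*j/(2*j + 3)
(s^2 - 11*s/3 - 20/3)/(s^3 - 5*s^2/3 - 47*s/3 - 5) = (3*s + 4)/(3*s^2 + 10*s + 3)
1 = 1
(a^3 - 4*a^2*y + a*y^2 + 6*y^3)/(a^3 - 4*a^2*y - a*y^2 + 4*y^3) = (a^2 - 5*a*y + 6*y^2)/(a^2 - 5*a*y + 4*y^2)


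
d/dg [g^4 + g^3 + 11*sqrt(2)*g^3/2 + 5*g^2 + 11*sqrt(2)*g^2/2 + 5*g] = 4*g^3 + 3*g^2 + 33*sqrt(2)*g^2/2 + 10*g + 11*sqrt(2)*g + 5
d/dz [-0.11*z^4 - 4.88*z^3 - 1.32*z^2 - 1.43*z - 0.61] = -0.44*z^3 - 14.64*z^2 - 2.64*z - 1.43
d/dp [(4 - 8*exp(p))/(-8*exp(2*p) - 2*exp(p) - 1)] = (-64*exp(2*p) + 64*exp(p) + 16)*exp(p)/(64*exp(4*p) + 32*exp(3*p) + 20*exp(2*p) + 4*exp(p) + 1)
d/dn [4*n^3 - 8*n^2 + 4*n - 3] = 12*n^2 - 16*n + 4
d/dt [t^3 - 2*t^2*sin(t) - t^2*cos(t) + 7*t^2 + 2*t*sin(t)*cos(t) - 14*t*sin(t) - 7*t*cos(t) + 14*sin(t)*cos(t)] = t^2*sin(t) - 2*t^2*cos(t) + 3*t^2 + 3*t*sin(t) - 16*t*cos(t) + 2*t*cos(2*t) + 14*t - 14*sin(t) + sin(2*t) - 7*cos(t) + 14*cos(2*t)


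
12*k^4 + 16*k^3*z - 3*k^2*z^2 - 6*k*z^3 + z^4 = (-6*k + z)*(-2*k + z)*(k + z)^2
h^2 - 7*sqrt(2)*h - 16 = (h - 8*sqrt(2))*(h + sqrt(2))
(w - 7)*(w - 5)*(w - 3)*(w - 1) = w^4 - 16*w^3 + 86*w^2 - 176*w + 105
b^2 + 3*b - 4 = (b - 1)*(b + 4)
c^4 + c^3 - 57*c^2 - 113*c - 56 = (c - 8)*(c + 1)^2*(c + 7)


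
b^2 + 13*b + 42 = (b + 6)*(b + 7)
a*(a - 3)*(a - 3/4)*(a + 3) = a^4 - 3*a^3/4 - 9*a^2 + 27*a/4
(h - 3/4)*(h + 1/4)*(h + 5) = h^3 + 9*h^2/2 - 43*h/16 - 15/16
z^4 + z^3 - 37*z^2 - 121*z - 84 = (z - 7)*(z + 1)*(z + 3)*(z + 4)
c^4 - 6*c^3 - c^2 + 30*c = c*(c - 5)*(c - 3)*(c + 2)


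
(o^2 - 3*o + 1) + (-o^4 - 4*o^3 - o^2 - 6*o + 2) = -o^4 - 4*o^3 - 9*o + 3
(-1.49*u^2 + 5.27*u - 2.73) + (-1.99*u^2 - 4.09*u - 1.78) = -3.48*u^2 + 1.18*u - 4.51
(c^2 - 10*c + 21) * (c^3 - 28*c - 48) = c^5 - 10*c^4 - 7*c^3 + 232*c^2 - 108*c - 1008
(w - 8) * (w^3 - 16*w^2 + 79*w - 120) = w^4 - 24*w^3 + 207*w^2 - 752*w + 960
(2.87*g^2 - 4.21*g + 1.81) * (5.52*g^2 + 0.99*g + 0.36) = 15.8424*g^4 - 20.3979*g^3 + 6.8565*g^2 + 0.2763*g + 0.6516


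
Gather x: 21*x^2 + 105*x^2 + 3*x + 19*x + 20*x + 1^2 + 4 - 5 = 126*x^2 + 42*x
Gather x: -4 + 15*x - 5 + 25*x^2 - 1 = 25*x^2 + 15*x - 10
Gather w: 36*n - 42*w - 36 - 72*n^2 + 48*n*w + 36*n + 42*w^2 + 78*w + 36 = -72*n^2 + 72*n + 42*w^2 + w*(48*n + 36)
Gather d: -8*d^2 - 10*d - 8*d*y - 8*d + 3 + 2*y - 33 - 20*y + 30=-8*d^2 + d*(-8*y - 18) - 18*y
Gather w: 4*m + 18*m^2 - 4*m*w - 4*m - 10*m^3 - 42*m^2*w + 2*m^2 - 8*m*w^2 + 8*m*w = -10*m^3 + 20*m^2 - 8*m*w^2 + w*(-42*m^2 + 4*m)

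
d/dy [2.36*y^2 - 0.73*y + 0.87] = 4.72*y - 0.73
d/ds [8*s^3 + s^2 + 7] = 2*s*(12*s + 1)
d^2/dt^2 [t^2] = 2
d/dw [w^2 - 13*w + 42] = 2*w - 13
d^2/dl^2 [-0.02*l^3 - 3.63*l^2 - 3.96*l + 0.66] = -0.12*l - 7.26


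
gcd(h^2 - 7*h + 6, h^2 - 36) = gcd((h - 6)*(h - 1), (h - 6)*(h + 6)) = h - 6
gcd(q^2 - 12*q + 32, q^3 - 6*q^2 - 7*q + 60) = q - 4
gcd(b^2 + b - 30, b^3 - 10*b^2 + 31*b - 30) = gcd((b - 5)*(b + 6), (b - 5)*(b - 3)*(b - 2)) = b - 5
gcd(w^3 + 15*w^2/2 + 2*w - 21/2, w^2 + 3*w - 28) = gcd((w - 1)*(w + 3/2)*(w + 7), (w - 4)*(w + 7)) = w + 7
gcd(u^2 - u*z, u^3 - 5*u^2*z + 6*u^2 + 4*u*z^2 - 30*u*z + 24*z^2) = -u + z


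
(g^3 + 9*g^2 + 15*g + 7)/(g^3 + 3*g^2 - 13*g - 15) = (g^2 + 8*g + 7)/(g^2 + 2*g - 15)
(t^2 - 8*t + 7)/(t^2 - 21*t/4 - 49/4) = 4*(t - 1)/(4*t + 7)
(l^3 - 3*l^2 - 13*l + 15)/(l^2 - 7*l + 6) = (l^2 - 2*l - 15)/(l - 6)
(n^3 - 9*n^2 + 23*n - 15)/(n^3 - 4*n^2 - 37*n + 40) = (n^2 - 8*n + 15)/(n^2 - 3*n - 40)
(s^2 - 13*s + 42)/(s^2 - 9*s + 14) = (s - 6)/(s - 2)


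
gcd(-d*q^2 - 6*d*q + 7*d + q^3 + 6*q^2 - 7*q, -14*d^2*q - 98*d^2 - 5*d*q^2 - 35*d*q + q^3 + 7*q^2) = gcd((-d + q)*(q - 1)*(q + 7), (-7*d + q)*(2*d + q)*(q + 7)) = q + 7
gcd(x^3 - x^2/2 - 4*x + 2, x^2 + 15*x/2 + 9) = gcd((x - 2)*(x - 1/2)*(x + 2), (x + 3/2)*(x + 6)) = 1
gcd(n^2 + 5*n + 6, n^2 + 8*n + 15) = n + 3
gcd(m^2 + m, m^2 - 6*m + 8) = 1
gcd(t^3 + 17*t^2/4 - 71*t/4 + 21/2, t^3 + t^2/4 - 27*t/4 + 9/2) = t^2 - 11*t/4 + 3/2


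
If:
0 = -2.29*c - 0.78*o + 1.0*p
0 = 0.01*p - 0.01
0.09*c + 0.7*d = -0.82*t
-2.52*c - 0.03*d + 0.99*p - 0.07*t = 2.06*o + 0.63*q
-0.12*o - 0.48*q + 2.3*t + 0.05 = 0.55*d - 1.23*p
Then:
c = 1.30996636374062*t + 1.05123751484705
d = -1.33985281819522*t - 0.135159109051763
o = -3.84592688841796*t - 1.80427424230736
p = 1.00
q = 7.28839640961985*t + 3.27260503969865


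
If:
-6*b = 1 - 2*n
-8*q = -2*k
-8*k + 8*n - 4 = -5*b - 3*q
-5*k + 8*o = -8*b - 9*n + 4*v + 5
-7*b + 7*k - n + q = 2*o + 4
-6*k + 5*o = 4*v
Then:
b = 29/270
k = 58/135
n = 37/45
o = -166/135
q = 29/270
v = -589/270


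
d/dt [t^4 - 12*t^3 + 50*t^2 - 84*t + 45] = 4*t^3 - 36*t^2 + 100*t - 84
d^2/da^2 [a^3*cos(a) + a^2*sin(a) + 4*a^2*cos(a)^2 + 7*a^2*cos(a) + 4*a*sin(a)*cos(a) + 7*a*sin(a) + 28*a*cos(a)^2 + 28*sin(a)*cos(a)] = -a^3*cos(a) - 7*sqrt(2)*a^2*sin(a + pi/4) - 8*a^2*cos(2*a) - 35*a*sin(a) - 24*a*sin(2*a) + 10*a*cos(a) - 56*a*cos(2*a) + 2*sin(a) - 112*sin(2*a) + 28*cos(a) + 12*cos(2*a) + 4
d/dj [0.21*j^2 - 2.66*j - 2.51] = 0.42*j - 2.66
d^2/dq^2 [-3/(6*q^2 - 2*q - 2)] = 3*(-9*q^2 + 3*q + (6*q - 1)^2 + 3)/(-3*q^2 + q + 1)^3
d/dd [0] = 0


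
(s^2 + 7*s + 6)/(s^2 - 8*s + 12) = (s^2 + 7*s + 6)/(s^2 - 8*s + 12)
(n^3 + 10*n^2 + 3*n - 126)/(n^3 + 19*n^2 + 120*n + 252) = (n - 3)/(n + 6)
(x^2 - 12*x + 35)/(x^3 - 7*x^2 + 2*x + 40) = (x - 7)/(x^2 - 2*x - 8)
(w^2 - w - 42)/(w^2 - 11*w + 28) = (w + 6)/(w - 4)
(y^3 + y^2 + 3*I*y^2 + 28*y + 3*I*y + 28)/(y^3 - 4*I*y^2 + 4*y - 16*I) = (y^2 + y*(1 + 7*I) + 7*I)/(y^2 + 4)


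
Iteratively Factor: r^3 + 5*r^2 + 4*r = (r + 4)*(r^2 + r) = (r + 1)*(r + 4)*(r)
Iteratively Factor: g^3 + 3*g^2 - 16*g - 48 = (g + 3)*(g^2 - 16) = (g - 4)*(g + 3)*(g + 4)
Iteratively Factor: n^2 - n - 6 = (n + 2)*(n - 3)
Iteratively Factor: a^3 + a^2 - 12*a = (a + 4)*(a^2 - 3*a) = a*(a + 4)*(a - 3)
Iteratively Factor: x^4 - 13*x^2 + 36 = (x + 3)*(x^3 - 3*x^2 - 4*x + 12) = (x - 2)*(x + 3)*(x^2 - x - 6) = (x - 3)*(x - 2)*(x + 3)*(x + 2)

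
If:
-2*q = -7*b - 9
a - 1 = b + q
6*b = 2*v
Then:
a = 3*v/2 + 11/2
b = v/3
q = 7*v/6 + 9/2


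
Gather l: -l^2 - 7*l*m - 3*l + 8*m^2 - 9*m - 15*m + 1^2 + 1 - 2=-l^2 + l*(-7*m - 3) + 8*m^2 - 24*m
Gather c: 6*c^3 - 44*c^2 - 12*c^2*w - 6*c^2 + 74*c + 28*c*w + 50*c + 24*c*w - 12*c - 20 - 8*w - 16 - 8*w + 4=6*c^3 + c^2*(-12*w - 50) + c*(52*w + 112) - 16*w - 32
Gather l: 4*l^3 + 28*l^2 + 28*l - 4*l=4*l^3 + 28*l^2 + 24*l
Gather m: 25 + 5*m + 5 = 5*m + 30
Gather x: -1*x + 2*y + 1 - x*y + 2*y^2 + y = x*(-y - 1) + 2*y^2 + 3*y + 1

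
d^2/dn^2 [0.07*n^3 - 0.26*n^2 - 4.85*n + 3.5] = 0.42*n - 0.52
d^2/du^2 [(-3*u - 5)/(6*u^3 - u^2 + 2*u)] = 2*(-324*u^5 - 1026*u^4 + 273*u^3 - 195*u^2 + 30*u - 20)/(u^3*(216*u^6 - 108*u^5 + 234*u^4 - 73*u^3 + 78*u^2 - 12*u + 8))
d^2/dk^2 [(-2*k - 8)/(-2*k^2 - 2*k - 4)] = 2*((k + 4)*(2*k + 1)^2 - (3*k + 5)*(k^2 + k + 2))/(k^2 + k + 2)^3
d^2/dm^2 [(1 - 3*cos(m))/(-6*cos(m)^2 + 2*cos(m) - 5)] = (243*(1 - cos(2*m))^2*cos(m) - 27*(1 - cos(2*m))^2 - 61*cos(m) + 73*cos(2*m) + 36*cos(3*m) - 54*cos(5*m) + 69)/(2*cos(m) - 3*cos(2*m) - 8)^3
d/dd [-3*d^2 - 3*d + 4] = -6*d - 3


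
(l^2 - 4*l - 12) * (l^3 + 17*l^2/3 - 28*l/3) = l^5 + 5*l^4/3 - 44*l^3 - 92*l^2/3 + 112*l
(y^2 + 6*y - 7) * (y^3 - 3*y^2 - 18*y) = y^5 + 3*y^4 - 43*y^3 - 87*y^2 + 126*y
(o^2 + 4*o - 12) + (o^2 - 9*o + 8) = 2*o^2 - 5*o - 4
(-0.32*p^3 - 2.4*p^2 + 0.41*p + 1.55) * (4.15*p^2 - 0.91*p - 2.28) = -1.328*p^5 - 9.6688*p^4 + 4.6151*p^3 + 11.5314*p^2 - 2.3453*p - 3.534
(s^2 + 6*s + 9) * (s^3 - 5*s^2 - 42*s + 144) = s^5 + s^4 - 63*s^3 - 153*s^2 + 486*s + 1296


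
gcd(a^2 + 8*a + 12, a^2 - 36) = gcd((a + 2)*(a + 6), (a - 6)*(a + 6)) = a + 6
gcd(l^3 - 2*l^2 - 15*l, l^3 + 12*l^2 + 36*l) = l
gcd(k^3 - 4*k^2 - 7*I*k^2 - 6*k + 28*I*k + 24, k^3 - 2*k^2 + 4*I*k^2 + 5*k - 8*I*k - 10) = k - I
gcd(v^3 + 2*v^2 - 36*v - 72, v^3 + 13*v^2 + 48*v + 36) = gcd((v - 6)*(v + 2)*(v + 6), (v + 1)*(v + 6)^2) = v + 6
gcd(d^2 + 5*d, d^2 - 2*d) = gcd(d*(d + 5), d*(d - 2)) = d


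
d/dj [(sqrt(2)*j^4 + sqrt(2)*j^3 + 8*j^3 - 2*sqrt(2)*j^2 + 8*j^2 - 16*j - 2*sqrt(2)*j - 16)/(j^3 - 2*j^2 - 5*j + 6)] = (sqrt(2)*j^6 - 4*sqrt(2)*j^5 - 24*j^4 - 15*sqrt(2)*j^4 - 48*j^3 + 18*sqrt(2)*j^3 + 24*sqrt(2)*j^2 + 120*j^2 - 24*sqrt(2)*j + 32*j - 176 - 12*sqrt(2))/(j^6 - 4*j^5 - 6*j^4 + 32*j^3 + j^2 - 60*j + 36)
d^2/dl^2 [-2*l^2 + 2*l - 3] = -4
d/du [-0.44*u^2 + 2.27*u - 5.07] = 2.27 - 0.88*u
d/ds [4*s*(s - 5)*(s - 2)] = 12*s^2 - 56*s + 40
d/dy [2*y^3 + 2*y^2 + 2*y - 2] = 6*y^2 + 4*y + 2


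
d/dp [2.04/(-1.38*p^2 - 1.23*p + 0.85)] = (5.6304*p + 2.5092)/(1.38*p^2 + 1.23*p - 0.85)^2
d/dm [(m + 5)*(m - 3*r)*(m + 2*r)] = 3*m^2 - 2*m*r + 10*m - 6*r^2 - 5*r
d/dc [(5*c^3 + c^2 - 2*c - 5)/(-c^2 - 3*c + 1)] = (-5*c^4 - 30*c^3 + 10*c^2 - 8*c - 17)/(c^4 + 6*c^3 + 7*c^2 - 6*c + 1)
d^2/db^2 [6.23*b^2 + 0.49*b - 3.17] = 12.4600000000000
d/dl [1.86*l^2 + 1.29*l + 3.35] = 3.72*l + 1.29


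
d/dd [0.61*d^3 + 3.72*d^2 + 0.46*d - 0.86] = 1.83*d^2 + 7.44*d + 0.46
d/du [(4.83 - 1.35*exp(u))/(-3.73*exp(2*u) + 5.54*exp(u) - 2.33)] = (-5.0355*exp(2*u) + 36.0318*exp(u) - 23.6127)*exp(u)/(13.9129*exp(4*u) - 41.3284*exp(3*u) + 48.0734*exp(2*u) - 25.8164*exp(u) + 5.4289)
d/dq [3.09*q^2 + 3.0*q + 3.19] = 6.18*q + 3.0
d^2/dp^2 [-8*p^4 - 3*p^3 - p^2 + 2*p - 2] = -96*p^2 - 18*p - 2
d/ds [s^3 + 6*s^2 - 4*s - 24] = 3*s^2 + 12*s - 4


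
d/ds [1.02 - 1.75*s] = -1.75000000000000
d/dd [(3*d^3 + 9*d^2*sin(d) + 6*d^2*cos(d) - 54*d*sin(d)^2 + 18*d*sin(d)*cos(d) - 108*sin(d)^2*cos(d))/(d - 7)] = 3*(-d^3 - 3*d^2*sin(d) - 2*d^2*cos(d) + 18*d*sin(d)^2 - 3*d*sin(2*d) + (d - 7)*(-2*d^2*sin(d) + 3*d^2*cos(d) + 3*d^2 + 6*d*sin(d) - 18*d*sin(2*d) + 4*d*cos(d) + 6*d*cos(2*d) + 9*sin(d) + 3*sin(2*d) - 27*sin(3*d) + 9*cos(2*d) - 9) + 36*sin(d)^2*cos(d))/(d - 7)^2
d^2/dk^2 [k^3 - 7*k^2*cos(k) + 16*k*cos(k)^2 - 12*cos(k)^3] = 7*k^2*cos(k) + 28*k*sin(k) - 32*k*cos(2*k) + 6*k - 32*sin(2*k) - 5*cos(k) + 27*cos(3*k)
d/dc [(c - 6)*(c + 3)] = 2*c - 3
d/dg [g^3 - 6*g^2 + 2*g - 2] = 3*g^2 - 12*g + 2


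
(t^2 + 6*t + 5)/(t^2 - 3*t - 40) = (t + 1)/(t - 8)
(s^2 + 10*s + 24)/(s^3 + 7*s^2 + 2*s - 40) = (s + 6)/(s^2 + 3*s - 10)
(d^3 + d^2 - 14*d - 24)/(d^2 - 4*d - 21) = (d^2 - 2*d - 8)/(d - 7)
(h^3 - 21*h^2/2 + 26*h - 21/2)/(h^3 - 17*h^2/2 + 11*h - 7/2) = (h - 3)/(h - 1)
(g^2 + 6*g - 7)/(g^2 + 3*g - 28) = (g - 1)/(g - 4)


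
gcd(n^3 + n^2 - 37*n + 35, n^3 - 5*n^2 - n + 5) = n^2 - 6*n + 5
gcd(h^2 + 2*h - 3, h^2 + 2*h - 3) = h^2 + 2*h - 3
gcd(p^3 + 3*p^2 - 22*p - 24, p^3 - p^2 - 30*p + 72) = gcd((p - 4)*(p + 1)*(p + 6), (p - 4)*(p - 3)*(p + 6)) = p^2 + 2*p - 24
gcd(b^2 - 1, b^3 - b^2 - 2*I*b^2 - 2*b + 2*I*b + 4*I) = b + 1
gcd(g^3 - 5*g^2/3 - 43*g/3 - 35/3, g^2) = 1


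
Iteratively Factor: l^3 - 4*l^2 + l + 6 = (l + 1)*(l^2 - 5*l + 6) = (l - 2)*(l + 1)*(l - 3)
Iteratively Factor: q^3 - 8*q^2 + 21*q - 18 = (q - 2)*(q^2 - 6*q + 9) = (q - 3)*(q - 2)*(q - 3)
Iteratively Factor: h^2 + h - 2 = (h + 2)*(h - 1)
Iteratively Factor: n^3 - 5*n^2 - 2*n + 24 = (n - 3)*(n^2 - 2*n - 8) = (n - 4)*(n - 3)*(n + 2)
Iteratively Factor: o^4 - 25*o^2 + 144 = (o - 4)*(o^3 + 4*o^2 - 9*o - 36) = (o - 4)*(o - 3)*(o^2 + 7*o + 12) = (o - 4)*(o - 3)*(o + 4)*(o + 3)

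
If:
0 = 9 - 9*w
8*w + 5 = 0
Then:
No Solution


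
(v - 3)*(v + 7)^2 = v^3 + 11*v^2 + 7*v - 147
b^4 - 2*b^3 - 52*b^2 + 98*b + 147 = (b - 7)*(b - 3)*(b + 1)*(b + 7)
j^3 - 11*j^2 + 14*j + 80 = (j - 8)*(j - 5)*(j + 2)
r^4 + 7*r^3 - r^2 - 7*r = r*(r - 1)*(r + 1)*(r + 7)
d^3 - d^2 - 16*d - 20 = (d - 5)*(d + 2)^2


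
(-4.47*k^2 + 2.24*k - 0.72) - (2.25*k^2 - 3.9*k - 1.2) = -6.72*k^2 + 6.14*k + 0.48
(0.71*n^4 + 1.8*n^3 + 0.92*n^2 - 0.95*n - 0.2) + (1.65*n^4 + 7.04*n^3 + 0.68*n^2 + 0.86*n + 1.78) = 2.36*n^4 + 8.84*n^3 + 1.6*n^2 - 0.09*n + 1.58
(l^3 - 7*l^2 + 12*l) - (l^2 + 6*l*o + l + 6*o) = l^3 - 8*l^2 - 6*l*o + 11*l - 6*o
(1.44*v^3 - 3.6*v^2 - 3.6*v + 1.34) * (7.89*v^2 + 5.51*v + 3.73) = 11.3616*v^5 - 20.4696*v^4 - 42.8688*v^3 - 22.6914*v^2 - 6.0446*v + 4.9982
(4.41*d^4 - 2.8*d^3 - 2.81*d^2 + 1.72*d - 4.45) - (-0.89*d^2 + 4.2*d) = 4.41*d^4 - 2.8*d^3 - 1.92*d^2 - 2.48*d - 4.45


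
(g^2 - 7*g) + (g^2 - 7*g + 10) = 2*g^2 - 14*g + 10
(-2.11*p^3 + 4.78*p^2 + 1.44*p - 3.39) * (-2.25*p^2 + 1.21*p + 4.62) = 4.7475*p^5 - 13.3081*p^4 - 7.2044*p^3 + 31.4535*p^2 + 2.5509*p - 15.6618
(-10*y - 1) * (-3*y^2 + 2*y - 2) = 30*y^3 - 17*y^2 + 18*y + 2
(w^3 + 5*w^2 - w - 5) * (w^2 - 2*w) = w^5 + 3*w^4 - 11*w^3 - 3*w^2 + 10*w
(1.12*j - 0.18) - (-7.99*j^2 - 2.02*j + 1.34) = 7.99*j^2 + 3.14*j - 1.52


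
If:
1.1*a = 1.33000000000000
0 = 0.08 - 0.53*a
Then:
No Solution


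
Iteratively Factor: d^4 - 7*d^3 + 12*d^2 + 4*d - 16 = (d - 2)*(d^3 - 5*d^2 + 2*d + 8) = (d - 2)*(d + 1)*(d^2 - 6*d + 8) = (d - 2)^2*(d + 1)*(d - 4)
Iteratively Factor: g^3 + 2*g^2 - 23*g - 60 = (g + 4)*(g^2 - 2*g - 15) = (g + 3)*(g + 4)*(g - 5)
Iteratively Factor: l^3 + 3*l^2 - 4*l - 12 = (l + 3)*(l^2 - 4) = (l - 2)*(l + 3)*(l + 2)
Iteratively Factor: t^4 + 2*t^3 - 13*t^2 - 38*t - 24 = (t - 4)*(t^3 + 6*t^2 + 11*t + 6) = (t - 4)*(t + 2)*(t^2 + 4*t + 3) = (t - 4)*(t + 1)*(t + 2)*(t + 3)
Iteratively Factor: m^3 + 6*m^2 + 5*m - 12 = (m - 1)*(m^2 + 7*m + 12) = (m - 1)*(m + 3)*(m + 4)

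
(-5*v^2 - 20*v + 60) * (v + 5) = -5*v^3 - 45*v^2 - 40*v + 300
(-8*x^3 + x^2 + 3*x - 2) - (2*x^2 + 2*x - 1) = -8*x^3 - x^2 + x - 1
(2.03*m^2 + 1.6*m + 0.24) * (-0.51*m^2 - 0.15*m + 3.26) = -1.0353*m^4 - 1.1205*m^3 + 6.2554*m^2 + 5.18*m + 0.7824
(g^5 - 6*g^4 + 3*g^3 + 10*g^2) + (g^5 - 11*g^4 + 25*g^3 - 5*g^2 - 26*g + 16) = 2*g^5 - 17*g^4 + 28*g^3 + 5*g^2 - 26*g + 16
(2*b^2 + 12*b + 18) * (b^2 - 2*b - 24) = 2*b^4 + 8*b^3 - 54*b^2 - 324*b - 432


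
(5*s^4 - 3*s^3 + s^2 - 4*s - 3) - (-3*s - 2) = 5*s^4 - 3*s^3 + s^2 - s - 1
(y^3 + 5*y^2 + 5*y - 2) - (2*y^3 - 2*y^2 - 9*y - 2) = -y^3 + 7*y^2 + 14*y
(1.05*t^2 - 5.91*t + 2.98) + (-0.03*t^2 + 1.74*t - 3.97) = 1.02*t^2 - 4.17*t - 0.99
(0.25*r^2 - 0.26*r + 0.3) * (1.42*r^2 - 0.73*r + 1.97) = 0.355*r^4 - 0.5517*r^3 + 1.1083*r^2 - 0.7312*r + 0.591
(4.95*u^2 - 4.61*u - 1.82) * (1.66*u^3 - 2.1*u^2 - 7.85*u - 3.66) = 8.217*u^5 - 18.0476*u^4 - 32.1977*u^3 + 21.8935*u^2 + 31.1596*u + 6.6612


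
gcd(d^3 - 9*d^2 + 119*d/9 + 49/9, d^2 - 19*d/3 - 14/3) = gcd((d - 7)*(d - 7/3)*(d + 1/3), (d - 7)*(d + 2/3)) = d - 7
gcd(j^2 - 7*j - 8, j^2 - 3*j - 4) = j + 1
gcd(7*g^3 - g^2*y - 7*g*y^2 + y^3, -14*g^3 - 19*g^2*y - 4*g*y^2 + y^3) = -7*g^2 - 6*g*y + y^2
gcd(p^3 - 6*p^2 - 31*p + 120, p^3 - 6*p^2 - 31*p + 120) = p^3 - 6*p^2 - 31*p + 120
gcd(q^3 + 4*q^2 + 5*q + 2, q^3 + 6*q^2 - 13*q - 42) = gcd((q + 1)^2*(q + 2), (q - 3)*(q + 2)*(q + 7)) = q + 2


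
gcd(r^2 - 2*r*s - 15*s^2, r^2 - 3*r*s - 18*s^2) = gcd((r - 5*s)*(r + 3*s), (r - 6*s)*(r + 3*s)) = r + 3*s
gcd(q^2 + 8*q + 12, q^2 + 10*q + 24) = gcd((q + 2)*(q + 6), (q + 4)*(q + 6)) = q + 6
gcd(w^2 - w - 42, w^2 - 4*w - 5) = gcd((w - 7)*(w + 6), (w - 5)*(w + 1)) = 1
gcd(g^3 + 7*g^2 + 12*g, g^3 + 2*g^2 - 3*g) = g^2 + 3*g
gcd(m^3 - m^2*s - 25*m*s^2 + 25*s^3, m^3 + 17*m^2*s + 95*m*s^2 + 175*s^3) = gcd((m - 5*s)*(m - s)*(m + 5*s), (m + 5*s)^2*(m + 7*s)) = m + 5*s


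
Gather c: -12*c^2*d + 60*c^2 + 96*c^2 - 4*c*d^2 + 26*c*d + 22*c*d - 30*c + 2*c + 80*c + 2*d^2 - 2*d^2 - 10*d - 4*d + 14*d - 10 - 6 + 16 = c^2*(156 - 12*d) + c*(-4*d^2 + 48*d + 52)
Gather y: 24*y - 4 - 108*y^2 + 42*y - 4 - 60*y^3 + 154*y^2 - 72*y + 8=-60*y^3 + 46*y^2 - 6*y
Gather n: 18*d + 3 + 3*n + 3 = 18*d + 3*n + 6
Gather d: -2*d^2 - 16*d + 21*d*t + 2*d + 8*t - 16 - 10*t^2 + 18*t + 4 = -2*d^2 + d*(21*t - 14) - 10*t^2 + 26*t - 12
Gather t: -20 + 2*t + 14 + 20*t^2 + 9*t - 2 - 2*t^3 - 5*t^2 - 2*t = -2*t^3 + 15*t^2 + 9*t - 8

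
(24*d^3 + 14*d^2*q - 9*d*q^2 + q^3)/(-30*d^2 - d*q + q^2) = (-4*d^2 - 3*d*q + q^2)/(5*d + q)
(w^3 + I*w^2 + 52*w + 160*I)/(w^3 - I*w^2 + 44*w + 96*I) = (w + 5*I)/(w + 3*I)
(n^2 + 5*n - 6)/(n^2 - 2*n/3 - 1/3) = 3*(n + 6)/(3*n + 1)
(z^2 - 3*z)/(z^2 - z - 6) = z/(z + 2)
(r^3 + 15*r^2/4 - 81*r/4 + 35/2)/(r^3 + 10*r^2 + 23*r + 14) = (4*r^2 - 13*r + 10)/(4*(r^2 + 3*r + 2))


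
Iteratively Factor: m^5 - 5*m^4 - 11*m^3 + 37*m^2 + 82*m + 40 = (m + 1)*(m^4 - 6*m^3 - 5*m^2 + 42*m + 40) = (m + 1)^2*(m^3 - 7*m^2 + 2*m + 40) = (m - 5)*(m + 1)^2*(m^2 - 2*m - 8) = (m - 5)*(m - 4)*(m + 1)^2*(m + 2)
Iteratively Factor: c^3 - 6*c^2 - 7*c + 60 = (c - 4)*(c^2 - 2*c - 15) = (c - 4)*(c + 3)*(c - 5)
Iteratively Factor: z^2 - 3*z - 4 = (z + 1)*(z - 4)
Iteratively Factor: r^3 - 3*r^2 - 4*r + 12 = (r + 2)*(r^2 - 5*r + 6) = (r - 2)*(r + 2)*(r - 3)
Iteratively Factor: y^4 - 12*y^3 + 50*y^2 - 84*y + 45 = (y - 1)*(y^3 - 11*y^2 + 39*y - 45) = (y - 5)*(y - 1)*(y^2 - 6*y + 9) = (y - 5)*(y - 3)*(y - 1)*(y - 3)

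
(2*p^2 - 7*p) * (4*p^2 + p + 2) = 8*p^4 - 26*p^3 - 3*p^2 - 14*p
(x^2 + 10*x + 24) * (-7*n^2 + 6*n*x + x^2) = -7*n^2*x^2 - 70*n^2*x - 168*n^2 + 6*n*x^3 + 60*n*x^2 + 144*n*x + x^4 + 10*x^3 + 24*x^2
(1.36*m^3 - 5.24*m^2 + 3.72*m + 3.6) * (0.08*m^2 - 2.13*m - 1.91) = 0.1088*m^5 - 3.316*m^4 + 8.8612*m^3 + 2.3728*m^2 - 14.7732*m - 6.876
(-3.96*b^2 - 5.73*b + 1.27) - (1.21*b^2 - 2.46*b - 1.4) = -5.17*b^2 - 3.27*b + 2.67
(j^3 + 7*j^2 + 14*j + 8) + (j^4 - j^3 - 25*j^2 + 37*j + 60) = j^4 - 18*j^2 + 51*j + 68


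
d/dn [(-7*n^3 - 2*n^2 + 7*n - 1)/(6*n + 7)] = (-84*n^3 - 159*n^2 - 28*n + 55)/(36*n^2 + 84*n + 49)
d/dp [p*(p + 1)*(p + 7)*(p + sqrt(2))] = 4*p^3 + 3*sqrt(2)*p^2 + 24*p^2 + 14*p + 16*sqrt(2)*p + 7*sqrt(2)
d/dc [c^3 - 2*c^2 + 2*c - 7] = 3*c^2 - 4*c + 2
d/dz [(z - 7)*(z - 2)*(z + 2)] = 3*z^2 - 14*z - 4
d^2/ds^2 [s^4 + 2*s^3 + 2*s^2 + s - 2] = 12*s^2 + 12*s + 4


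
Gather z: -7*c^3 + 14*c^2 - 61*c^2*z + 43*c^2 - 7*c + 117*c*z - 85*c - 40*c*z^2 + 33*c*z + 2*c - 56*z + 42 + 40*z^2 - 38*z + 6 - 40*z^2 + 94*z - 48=-7*c^3 + 57*c^2 - 40*c*z^2 - 90*c + z*(-61*c^2 + 150*c)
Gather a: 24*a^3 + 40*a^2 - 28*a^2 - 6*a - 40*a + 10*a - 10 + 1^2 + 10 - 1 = 24*a^3 + 12*a^2 - 36*a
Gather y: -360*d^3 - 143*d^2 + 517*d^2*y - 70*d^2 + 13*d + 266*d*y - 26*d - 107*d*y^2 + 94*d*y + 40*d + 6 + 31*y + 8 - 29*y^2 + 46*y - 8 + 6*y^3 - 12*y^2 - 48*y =-360*d^3 - 213*d^2 + 27*d + 6*y^3 + y^2*(-107*d - 41) + y*(517*d^2 + 360*d + 29) + 6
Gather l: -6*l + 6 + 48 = 54 - 6*l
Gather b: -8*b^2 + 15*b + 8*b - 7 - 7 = -8*b^2 + 23*b - 14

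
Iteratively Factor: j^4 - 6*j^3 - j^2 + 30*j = (j + 2)*(j^3 - 8*j^2 + 15*j) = (j - 5)*(j + 2)*(j^2 - 3*j) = j*(j - 5)*(j + 2)*(j - 3)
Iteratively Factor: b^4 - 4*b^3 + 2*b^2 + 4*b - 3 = (b - 3)*(b^3 - b^2 - b + 1) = (b - 3)*(b + 1)*(b^2 - 2*b + 1) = (b - 3)*(b - 1)*(b + 1)*(b - 1)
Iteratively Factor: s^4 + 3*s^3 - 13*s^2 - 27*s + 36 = (s - 3)*(s^3 + 6*s^2 + 5*s - 12) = (s - 3)*(s + 4)*(s^2 + 2*s - 3) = (s - 3)*(s - 1)*(s + 4)*(s + 3)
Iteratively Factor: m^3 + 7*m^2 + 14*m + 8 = (m + 2)*(m^2 + 5*m + 4) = (m + 1)*(m + 2)*(m + 4)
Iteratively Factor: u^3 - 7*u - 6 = (u - 3)*(u^2 + 3*u + 2) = (u - 3)*(u + 1)*(u + 2)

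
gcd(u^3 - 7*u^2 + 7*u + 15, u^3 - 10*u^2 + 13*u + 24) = u^2 - 2*u - 3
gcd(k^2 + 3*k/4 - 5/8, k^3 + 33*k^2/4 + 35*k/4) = k + 5/4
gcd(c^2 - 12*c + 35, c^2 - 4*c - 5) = c - 5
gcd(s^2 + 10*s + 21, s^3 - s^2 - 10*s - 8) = 1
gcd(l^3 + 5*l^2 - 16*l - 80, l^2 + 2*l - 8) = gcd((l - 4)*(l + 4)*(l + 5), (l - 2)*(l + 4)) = l + 4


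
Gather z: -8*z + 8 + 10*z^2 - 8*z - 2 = 10*z^2 - 16*z + 6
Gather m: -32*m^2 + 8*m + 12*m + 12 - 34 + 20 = -32*m^2 + 20*m - 2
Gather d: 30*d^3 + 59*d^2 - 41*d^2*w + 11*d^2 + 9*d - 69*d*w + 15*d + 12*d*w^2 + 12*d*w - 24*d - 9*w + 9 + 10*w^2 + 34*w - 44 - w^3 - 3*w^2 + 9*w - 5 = 30*d^3 + d^2*(70 - 41*w) + d*(12*w^2 - 57*w) - w^3 + 7*w^2 + 34*w - 40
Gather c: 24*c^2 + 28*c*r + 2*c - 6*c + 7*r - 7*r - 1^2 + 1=24*c^2 + c*(28*r - 4)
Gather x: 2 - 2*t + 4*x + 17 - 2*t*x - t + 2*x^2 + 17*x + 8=-3*t + 2*x^2 + x*(21 - 2*t) + 27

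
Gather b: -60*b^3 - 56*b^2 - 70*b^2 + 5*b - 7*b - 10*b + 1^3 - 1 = -60*b^3 - 126*b^2 - 12*b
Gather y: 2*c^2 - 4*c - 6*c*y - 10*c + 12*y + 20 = 2*c^2 - 14*c + y*(12 - 6*c) + 20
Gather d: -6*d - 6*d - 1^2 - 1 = -12*d - 2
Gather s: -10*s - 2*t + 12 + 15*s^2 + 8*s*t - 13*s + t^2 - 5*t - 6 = 15*s^2 + s*(8*t - 23) + t^2 - 7*t + 6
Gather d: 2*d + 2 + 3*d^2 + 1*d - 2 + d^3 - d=d^3 + 3*d^2 + 2*d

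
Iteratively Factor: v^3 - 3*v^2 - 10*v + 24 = (v + 3)*(v^2 - 6*v + 8) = (v - 4)*(v + 3)*(v - 2)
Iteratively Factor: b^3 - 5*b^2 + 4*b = (b)*(b^2 - 5*b + 4) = b*(b - 1)*(b - 4)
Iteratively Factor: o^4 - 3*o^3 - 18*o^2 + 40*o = (o - 2)*(o^3 - o^2 - 20*o) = (o - 5)*(o - 2)*(o^2 + 4*o) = o*(o - 5)*(o - 2)*(o + 4)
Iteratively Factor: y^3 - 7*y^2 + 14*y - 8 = (y - 4)*(y^2 - 3*y + 2) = (y - 4)*(y - 2)*(y - 1)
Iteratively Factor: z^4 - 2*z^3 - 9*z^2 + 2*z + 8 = (z - 4)*(z^3 + 2*z^2 - z - 2) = (z - 4)*(z + 2)*(z^2 - 1) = (z - 4)*(z + 1)*(z + 2)*(z - 1)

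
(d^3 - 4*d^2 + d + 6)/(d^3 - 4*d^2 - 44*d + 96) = (d^2 - 2*d - 3)/(d^2 - 2*d - 48)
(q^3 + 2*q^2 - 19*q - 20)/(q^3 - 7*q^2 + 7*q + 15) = (q^2 + q - 20)/(q^2 - 8*q + 15)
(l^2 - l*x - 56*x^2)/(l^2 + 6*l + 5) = (l^2 - l*x - 56*x^2)/(l^2 + 6*l + 5)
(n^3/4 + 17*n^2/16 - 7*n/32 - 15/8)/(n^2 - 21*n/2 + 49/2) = (8*n^3 + 34*n^2 - 7*n - 60)/(16*(2*n^2 - 21*n + 49))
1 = 1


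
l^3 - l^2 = l^2*(l - 1)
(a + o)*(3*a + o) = 3*a^2 + 4*a*o + o^2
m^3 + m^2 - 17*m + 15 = (m - 3)*(m - 1)*(m + 5)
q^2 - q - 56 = (q - 8)*(q + 7)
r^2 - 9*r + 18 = (r - 6)*(r - 3)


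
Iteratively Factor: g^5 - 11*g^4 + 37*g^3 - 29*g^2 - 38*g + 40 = (g - 1)*(g^4 - 10*g^3 + 27*g^2 - 2*g - 40) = (g - 4)*(g - 1)*(g^3 - 6*g^2 + 3*g + 10) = (g - 4)*(g - 1)*(g + 1)*(g^2 - 7*g + 10) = (g - 5)*(g - 4)*(g - 1)*(g + 1)*(g - 2)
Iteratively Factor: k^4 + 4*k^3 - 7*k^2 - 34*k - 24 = (k - 3)*(k^3 + 7*k^2 + 14*k + 8) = (k - 3)*(k + 4)*(k^2 + 3*k + 2) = (k - 3)*(k + 2)*(k + 4)*(k + 1)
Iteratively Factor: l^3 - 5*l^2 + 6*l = (l - 2)*(l^2 - 3*l) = l*(l - 2)*(l - 3)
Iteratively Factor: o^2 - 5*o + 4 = (o - 1)*(o - 4)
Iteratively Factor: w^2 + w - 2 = (w - 1)*(w + 2)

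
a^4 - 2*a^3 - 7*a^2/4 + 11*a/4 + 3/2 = (a - 2)*(a - 3/2)*(a + 1/2)*(a + 1)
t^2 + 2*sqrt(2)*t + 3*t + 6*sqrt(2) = (t + 3)*(t + 2*sqrt(2))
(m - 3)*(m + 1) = m^2 - 2*m - 3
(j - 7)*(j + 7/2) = j^2 - 7*j/2 - 49/2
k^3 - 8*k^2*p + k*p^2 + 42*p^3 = (k - 7*p)*(k - 3*p)*(k + 2*p)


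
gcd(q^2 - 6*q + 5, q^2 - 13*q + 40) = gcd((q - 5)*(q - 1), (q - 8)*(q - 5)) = q - 5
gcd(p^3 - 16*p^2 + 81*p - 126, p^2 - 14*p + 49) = p - 7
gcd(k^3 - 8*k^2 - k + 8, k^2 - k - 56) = k - 8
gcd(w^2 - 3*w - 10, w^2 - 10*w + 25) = w - 5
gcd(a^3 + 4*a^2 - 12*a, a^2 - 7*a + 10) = a - 2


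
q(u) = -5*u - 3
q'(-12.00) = -5.00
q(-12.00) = 57.00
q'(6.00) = -5.00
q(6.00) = -33.00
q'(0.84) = -5.00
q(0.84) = -7.20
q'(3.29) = -5.00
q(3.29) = -19.45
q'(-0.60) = -5.00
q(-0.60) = 0.00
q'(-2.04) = -5.00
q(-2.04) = 7.20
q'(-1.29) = -5.00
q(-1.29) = 3.45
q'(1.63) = -5.00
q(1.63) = -11.15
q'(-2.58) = -5.00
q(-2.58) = 9.90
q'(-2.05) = -5.00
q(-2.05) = 7.25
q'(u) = -5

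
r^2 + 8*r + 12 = (r + 2)*(r + 6)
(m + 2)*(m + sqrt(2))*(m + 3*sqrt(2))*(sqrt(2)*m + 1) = sqrt(2)*m^4 + 2*sqrt(2)*m^3 + 9*m^3 + 10*sqrt(2)*m^2 + 18*m^2 + 6*m + 20*sqrt(2)*m + 12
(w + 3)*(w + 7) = w^2 + 10*w + 21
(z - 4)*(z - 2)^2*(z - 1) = z^4 - 9*z^3 + 28*z^2 - 36*z + 16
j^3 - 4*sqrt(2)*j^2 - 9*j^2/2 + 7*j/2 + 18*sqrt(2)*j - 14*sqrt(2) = (j - 7/2)*(j - 1)*(j - 4*sqrt(2))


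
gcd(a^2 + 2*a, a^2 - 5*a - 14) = a + 2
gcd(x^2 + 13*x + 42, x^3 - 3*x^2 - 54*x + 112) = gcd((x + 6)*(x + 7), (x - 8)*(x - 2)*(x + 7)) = x + 7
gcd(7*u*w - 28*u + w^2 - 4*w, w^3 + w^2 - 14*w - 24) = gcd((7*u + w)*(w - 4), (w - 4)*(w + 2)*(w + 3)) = w - 4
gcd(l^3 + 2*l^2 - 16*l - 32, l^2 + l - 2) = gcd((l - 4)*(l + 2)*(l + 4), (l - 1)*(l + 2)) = l + 2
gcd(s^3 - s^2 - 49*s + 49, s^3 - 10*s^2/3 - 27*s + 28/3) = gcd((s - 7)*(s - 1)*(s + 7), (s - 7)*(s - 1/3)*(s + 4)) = s - 7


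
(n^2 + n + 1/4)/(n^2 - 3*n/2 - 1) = (n + 1/2)/(n - 2)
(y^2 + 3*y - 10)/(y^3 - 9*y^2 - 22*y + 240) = (y - 2)/(y^2 - 14*y + 48)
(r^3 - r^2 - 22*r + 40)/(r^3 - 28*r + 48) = (r + 5)/(r + 6)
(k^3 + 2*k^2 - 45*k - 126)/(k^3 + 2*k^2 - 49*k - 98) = (k^2 + 9*k + 18)/(k^2 + 9*k + 14)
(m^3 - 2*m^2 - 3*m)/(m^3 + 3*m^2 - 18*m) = (m + 1)/(m + 6)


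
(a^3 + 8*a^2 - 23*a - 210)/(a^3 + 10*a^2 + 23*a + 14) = (a^2 + a - 30)/(a^2 + 3*a + 2)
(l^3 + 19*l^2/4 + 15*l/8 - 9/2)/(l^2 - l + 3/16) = 2*(2*l^2 + 11*l + 12)/(4*l - 1)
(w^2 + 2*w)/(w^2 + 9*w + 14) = w/(w + 7)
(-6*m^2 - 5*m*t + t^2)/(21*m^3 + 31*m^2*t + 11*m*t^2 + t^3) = (-6*m + t)/(21*m^2 + 10*m*t + t^2)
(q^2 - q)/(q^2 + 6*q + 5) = q*(q - 1)/(q^2 + 6*q + 5)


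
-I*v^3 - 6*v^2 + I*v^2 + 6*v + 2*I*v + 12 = (v - 2)*(v - 6*I)*(-I*v - I)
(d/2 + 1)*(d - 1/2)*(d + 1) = d^3/2 + 5*d^2/4 + d/4 - 1/2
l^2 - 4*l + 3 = (l - 3)*(l - 1)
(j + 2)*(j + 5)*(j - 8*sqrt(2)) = j^3 - 8*sqrt(2)*j^2 + 7*j^2 - 56*sqrt(2)*j + 10*j - 80*sqrt(2)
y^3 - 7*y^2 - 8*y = y*(y - 8)*(y + 1)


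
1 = 1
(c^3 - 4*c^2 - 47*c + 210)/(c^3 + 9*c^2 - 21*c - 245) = (c - 6)/(c + 7)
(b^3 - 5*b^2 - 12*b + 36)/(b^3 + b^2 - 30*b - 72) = (b - 2)/(b + 4)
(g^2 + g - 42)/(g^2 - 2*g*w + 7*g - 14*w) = (6 - g)/(-g + 2*w)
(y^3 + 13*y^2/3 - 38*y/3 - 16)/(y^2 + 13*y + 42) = (3*y^2 - 5*y - 8)/(3*(y + 7))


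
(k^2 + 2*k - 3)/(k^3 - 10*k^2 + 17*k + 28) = (k^2 + 2*k - 3)/(k^3 - 10*k^2 + 17*k + 28)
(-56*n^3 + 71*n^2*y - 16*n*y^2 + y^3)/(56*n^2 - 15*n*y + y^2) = -n + y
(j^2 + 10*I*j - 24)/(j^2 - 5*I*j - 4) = (-j^2 - 10*I*j + 24)/(-j^2 + 5*I*j + 4)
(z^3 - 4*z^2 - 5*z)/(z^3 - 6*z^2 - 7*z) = (z - 5)/(z - 7)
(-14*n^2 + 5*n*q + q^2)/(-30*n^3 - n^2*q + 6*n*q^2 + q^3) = (7*n + q)/(15*n^2 + 8*n*q + q^2)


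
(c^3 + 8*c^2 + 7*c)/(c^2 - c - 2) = c*(c + 7)/(c - 2)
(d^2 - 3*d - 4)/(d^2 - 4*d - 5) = (d - 4)/(d - 5)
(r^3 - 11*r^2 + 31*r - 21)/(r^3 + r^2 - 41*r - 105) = (r^2 - 4*r + 3)/(r^2 + 8*r + 15)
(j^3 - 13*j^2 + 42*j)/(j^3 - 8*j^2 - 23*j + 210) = j/(j + 5)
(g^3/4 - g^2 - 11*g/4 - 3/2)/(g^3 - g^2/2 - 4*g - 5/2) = (g - 6)/(2*(2*g - 5))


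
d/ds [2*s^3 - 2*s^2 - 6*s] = 6*s^2 - 4*s - 6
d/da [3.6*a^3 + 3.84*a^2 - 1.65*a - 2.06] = 10.8*a^2 + 7.68*a - 1.65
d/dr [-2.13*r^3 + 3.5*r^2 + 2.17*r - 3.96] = -6.39*r^2 + 7.0*r + 2.17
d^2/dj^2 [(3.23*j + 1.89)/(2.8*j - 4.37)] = 108.67976/(2.8*j - 4.37)^3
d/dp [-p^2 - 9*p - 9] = -2*p - 9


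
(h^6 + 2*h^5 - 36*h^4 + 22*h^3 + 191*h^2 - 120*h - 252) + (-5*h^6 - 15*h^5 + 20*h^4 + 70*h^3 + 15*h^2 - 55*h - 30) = -4*h^6 - 13*h^5 - 16*h^4 + 92*h^3 + 206*h^2 - 175*h - 282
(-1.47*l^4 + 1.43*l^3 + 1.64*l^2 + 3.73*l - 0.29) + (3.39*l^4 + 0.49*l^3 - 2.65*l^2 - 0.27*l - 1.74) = 1.92*l^4 + 1.92*l^3 - 1.01*l^2 + 3.46*l - 2.03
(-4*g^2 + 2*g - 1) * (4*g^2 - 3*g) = -16*g^4 + 20*g^3 - 10*g^2 + 3*g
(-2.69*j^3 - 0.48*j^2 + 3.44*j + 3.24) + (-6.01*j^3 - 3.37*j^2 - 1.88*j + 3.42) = -8.7*j^3 - 3.85*j^2 + 1.56*j + 6.66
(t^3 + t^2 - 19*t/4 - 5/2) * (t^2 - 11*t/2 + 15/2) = t^5 - 9*t^4/2 - 11*t^3/4 + 249*t^2/8 - 175*t/8 - 75/4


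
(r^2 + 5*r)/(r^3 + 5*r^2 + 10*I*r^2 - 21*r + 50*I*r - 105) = r/(r^2 + 10*I*r - 21)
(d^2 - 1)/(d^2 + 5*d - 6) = (d + 1)/(d + 6)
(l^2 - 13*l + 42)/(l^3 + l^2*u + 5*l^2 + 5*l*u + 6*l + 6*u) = (l^2 - 13*l + 42)/(l^3 + l^2*u + 5*l^2 + 5*l*u + 6*l + 6*u)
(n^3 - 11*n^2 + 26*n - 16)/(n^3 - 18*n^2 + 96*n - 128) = (n - 1)/(n - 8)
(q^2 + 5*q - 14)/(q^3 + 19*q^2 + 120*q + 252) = (q - 2)/(q^2 + 12*q + 36)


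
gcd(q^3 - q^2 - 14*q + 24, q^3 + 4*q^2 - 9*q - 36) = q^2 + q - 12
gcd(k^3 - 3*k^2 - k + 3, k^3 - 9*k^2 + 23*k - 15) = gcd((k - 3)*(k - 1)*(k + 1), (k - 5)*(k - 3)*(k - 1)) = k^2 - 4*k + 3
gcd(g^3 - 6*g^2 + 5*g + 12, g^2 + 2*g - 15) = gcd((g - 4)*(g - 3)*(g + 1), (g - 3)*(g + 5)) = g - 3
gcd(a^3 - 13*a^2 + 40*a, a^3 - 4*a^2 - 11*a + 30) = a - 5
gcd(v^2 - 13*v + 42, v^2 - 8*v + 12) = v - 6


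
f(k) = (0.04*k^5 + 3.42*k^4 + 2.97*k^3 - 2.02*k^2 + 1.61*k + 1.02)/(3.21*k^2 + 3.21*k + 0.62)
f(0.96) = 0.94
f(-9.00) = 76.53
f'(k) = (-6.42*k - 3.21)*(0.04*k^5 + 3.42*k^4 + 2.97*k^3 - 2.02*k^2 + 1.61*k + 1.02)/(3.21*k^2 + 3.21*k + 0.62)^2 + (0.2*k^4 + 13.68*k^3 + 8.91*k^2 - 4.04*k + 1.61)/(3.21*k^2 + 3.21*k + 0.62)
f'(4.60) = 10.30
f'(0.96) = 1.41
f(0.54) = 0.63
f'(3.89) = 8.57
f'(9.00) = 21.84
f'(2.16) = 4.43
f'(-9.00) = -16.07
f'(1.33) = 2.41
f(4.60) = 22.43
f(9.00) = 92.63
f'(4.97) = 11.22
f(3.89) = 15.73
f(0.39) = 0.68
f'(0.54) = 0.00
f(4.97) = 26.41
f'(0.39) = -0.70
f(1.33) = 1.65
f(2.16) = 4.50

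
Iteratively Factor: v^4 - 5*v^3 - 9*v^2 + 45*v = (v - 3)*(v^3 - 2*v^2 - 15*v) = (v - 3)*(v + 3)*(v^2 - 5*v) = v*(v - 3)*(v + 3)*(v - 5)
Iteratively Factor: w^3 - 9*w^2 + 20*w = (w - 5)*(w^2 - 4*w) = w*(w - 5)*(w - 4)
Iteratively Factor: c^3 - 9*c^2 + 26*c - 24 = (c - 3)*(c^2 - 6*c + 8) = (c - 4)*(c - 3)*(c - 2)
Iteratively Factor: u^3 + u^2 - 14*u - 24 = (u + 2)*(u^2 - u - 12) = (u + 2)*(u + 3)*(u - 4)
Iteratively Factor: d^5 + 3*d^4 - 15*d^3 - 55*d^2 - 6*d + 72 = (d + 3)*(d^4 - 15*d^2 - 10*d + 24) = (d - 1)*(d + 3)*(d^3 + d^2 - 14*d - 24) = (d - 1)*(d + 2)*(d + 3)*(d^2 - d - 12) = (d - 4)*(d - 1)*(d + 2)*(d + 3)*(d + 3)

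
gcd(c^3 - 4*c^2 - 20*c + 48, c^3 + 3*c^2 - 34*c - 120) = c^2 - 2*c - 24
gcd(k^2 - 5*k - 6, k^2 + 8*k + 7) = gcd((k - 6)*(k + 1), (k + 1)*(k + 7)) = k + 1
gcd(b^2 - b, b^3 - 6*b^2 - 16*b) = b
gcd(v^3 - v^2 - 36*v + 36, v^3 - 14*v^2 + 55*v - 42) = v^2 - 7*v + 6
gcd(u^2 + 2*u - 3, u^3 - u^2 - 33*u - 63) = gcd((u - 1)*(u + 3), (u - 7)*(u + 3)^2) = u + 3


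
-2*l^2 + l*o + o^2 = (-l + o)*(2*l + o)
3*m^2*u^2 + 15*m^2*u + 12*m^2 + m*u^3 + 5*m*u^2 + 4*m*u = (3*m + u)*(u + 4)*(m*u + m)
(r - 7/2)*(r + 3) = r^2 - r/2 - 21/2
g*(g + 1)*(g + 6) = g^3 + 7*g^2 + 6*g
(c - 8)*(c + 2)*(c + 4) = c^3 - 2*c^2 - 40*c - 64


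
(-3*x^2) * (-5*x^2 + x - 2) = 15*x^4 - 3*x^3 + 6*x^2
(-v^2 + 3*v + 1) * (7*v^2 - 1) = -7*v^4 + 21*v^3 + 8*v^2 - 3*v - 1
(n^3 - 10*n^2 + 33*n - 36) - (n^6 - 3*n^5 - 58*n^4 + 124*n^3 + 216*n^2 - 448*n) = -n^6 + 3*n^5 + 58*n^4 - 123*n^3 - 226*n^2 + 481*n - 36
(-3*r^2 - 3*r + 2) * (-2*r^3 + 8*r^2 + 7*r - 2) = 6*r^5 - 18*r^4 - 49*r^3 + r^2 + 20*r - 4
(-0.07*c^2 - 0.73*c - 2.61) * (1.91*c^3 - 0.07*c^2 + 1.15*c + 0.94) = -0.1337*c^5 - 1.3894*c^4 - 5.0145*c^3 - 0.7226*c^2 - 3.6877*c - 2.4534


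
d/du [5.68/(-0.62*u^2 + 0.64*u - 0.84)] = (7.0432*u - 3.6352)/(0.62*u^2 - 0.64*u + 0.84)^2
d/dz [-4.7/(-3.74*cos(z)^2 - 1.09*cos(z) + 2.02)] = (35.156*cos(z) + 5.123)*sin(z)/(3.74*cos(z)^2 + 1.09*cos(z) - 2.02)^2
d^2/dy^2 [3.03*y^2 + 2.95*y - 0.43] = 6.06000000000000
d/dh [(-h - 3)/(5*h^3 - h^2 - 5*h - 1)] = 2*(5*h^3 + 22*h^2 - 3*h - 7)/(25*h^6 - 10*h^5 - 49*h^4 + 27*h^2 + 10*h + 1)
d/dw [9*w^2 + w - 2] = 18*w + 1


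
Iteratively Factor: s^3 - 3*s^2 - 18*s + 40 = (s + 4)*(s^2 - 7*s + 10) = (s - 5)*(s + 4)*(s - 2)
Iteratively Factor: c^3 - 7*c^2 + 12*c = (c)*(c^2 - 7*c + 12) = c*(c - 4)*(c - 3)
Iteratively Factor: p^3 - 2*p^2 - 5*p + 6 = (p - 3)*(p^2 + p - 2) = (p - 3)*(p + 2)*(p - 1)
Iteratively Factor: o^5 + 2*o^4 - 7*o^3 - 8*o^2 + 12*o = (o + 2)*(o^4 - 7*o^2 + 6*o) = (o + 2)*(o + 3)*(o^3 - 3*o^2 + 2*o) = o*(o + 2)*(o + 3)*(o^2 - 3*o + 2) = o*(o - 2)*(o + 2)*(o + 3)*(o - 1)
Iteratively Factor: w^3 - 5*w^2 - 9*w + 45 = (w - 3)*(w^2 - 2*w - 15) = (w - 3)*(w + 3)*(w - 5)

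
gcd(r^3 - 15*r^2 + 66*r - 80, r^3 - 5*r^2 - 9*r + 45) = r - 5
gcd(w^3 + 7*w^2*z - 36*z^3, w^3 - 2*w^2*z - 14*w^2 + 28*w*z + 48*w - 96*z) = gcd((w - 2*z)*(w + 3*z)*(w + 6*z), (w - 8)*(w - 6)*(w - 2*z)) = -w + 2*z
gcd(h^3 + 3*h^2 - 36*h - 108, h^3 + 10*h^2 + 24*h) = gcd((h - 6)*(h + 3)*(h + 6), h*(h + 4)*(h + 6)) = h + 6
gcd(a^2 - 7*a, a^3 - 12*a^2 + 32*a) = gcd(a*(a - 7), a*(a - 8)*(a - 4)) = a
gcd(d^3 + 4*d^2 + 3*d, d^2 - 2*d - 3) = d + 1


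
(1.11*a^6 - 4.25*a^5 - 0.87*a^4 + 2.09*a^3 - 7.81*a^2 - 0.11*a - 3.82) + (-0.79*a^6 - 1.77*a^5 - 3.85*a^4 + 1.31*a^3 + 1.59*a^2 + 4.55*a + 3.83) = 0.32*a^6 - 6.02*a^5 - 4.72*a^4 + 3.4*a^3 - 6.22*a^2 + 4.44*a + 0.0100000000000002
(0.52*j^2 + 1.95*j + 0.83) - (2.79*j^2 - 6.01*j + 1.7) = -2.27*j^2 + 7.96*j - 0.87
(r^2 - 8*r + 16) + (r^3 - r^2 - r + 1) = r^3 - 9*r + 17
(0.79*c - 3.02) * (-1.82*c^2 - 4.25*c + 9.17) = -1.4378*c^3 + 2.1389*c^2 + 20.0793*c - 27.6934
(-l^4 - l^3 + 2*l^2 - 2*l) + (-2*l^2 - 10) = -l^4 - l^3 - 2*l - 10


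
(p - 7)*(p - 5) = p^2 - 12*p + 35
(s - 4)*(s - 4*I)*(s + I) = s^3 - 4*s^2 - 3*I*s^2 + 4*s + 12*I*s - 16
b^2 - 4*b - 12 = (b - 6)*(b + 2)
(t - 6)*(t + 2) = t^2 - 4*t - 12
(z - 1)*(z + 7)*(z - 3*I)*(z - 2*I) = z^4 + 6*z^3 - 5*I*z^3 - 13*z^2 - 30*I*z^2 - 36*z + 35*I*z + 42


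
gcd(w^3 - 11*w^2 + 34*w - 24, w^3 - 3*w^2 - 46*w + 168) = w^2 - 10*w + 24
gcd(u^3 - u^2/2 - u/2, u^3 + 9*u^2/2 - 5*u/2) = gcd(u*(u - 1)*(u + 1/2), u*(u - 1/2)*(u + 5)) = u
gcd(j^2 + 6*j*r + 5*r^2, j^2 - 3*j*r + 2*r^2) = 1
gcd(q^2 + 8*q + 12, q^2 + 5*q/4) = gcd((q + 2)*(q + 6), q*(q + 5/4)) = 1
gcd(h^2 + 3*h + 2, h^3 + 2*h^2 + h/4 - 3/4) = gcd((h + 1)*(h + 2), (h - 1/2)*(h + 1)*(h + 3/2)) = h + 1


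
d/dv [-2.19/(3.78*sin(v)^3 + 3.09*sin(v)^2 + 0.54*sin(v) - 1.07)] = (24.8346*sin(v)^2 + 13.5342*sin(v) + 1.1826)*cos(v)/(3.78*sin(v)^3 + 3.09*sin(v)^2 + 0.54*sin(v) - 1.07)^2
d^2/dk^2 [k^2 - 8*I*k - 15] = 2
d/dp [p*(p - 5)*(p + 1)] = 3*p^2 - 8*p - 5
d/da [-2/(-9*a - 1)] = -18/(9*a + 1)^2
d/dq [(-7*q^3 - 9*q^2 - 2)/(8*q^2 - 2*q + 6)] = (-14*q^4 + 7*q^3 - 27*q^2 - 19*q - 1)/(16*q^4 - 8*q^3 + 25*q^2 - 6*q + 9)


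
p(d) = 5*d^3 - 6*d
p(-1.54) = -9.02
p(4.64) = 471.65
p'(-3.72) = 201.58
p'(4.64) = 316.94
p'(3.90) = 222.15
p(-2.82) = -95.21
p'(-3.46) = 173.57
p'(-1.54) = 29.57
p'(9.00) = 1209.00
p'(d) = 15*d^2 - 6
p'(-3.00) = 129.00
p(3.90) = 273.20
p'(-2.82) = 113.29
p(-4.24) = -355.69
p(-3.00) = -117.00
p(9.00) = 3591.00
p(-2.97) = -113.17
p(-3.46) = -186.35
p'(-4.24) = 263.66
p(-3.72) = -235.07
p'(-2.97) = 126.31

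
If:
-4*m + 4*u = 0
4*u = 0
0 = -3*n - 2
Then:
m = 0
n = -2/3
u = 0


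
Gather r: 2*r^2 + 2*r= 2*r^2 + 2*r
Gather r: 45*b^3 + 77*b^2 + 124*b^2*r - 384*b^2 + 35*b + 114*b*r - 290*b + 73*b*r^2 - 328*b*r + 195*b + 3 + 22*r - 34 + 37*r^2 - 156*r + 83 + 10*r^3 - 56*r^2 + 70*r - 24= 45*b^3 - 307*b^2 - 60*b + 10*r^3 + r^2*(73*b - 19) + r*(124*b^2 - 214*b - 64) + 28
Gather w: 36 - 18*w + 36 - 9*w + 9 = 81 - 27*w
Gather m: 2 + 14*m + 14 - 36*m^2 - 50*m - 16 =-36*m^2 - 36*m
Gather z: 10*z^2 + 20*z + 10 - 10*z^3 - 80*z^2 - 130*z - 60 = -10*z^3 - 70*z^2 - 110*z - 50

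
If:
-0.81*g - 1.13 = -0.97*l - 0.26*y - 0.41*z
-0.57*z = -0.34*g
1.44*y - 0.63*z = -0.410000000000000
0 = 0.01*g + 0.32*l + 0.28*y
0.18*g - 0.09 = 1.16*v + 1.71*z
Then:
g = -1.28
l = 0.58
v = 0.85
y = -0.62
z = -0.77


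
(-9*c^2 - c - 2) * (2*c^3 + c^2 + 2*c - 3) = -18*c^5 - 11*c^4 - 23*c^3 + 23*c^2 - c + 6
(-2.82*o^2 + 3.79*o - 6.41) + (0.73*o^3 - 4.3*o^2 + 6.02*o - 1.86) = 0.73*o^3 - 7.12*o^2 + 9.81*o - 8.27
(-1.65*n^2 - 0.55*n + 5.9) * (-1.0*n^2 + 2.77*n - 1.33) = 1.65*n^4 - 4.0205*n^3 - 5.229*n^2 + 17.0745*n - 7.847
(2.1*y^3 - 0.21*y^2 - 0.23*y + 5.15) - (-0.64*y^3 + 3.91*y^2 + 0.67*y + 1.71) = 2.74*y^3 - 4.12*y^2 - 0.9*y + 3.44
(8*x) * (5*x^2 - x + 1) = 40*x^3 - 8*x^2 + 8*x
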